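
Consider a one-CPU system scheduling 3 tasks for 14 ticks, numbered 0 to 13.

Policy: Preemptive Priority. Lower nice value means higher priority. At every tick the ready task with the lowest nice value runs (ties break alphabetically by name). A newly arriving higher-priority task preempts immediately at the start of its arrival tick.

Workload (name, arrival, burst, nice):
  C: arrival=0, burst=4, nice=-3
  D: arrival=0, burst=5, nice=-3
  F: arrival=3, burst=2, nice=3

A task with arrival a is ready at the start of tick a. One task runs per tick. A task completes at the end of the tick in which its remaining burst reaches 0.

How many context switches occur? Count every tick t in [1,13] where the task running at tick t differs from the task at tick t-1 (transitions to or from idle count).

context switches = 3

t=0: ready={C,D} → run C
t=1: ready={C,D} → run C
t=2: ready={C,D} → run C
t=3: ready={C,D,F} → run C
t=4: ready={D,F} → run D
t=5: ready={D,F} → run D
t=6: ready={D,F} → run D
t=7: ready={D,F} → run D
t=8: ready={D,F} → run D
t=9: ready={F} → run F
t=10: ready={F} → run F
t=11: (idle)
t=12: (idle)
t=13: (idle)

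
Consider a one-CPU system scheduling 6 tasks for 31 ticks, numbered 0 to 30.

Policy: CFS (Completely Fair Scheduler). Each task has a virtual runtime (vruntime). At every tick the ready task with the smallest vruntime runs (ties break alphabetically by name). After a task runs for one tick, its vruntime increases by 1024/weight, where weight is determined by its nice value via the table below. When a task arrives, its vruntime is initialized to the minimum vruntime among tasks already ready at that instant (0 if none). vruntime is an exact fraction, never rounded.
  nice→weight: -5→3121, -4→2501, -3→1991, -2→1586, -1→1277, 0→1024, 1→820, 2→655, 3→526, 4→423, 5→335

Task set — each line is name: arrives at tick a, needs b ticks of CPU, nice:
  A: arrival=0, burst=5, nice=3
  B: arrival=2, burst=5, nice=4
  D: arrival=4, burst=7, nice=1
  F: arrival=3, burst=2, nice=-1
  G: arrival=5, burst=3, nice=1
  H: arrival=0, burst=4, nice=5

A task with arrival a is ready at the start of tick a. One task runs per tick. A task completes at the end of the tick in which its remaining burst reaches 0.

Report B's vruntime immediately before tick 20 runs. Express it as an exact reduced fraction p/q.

vruntime(B, start of tick 20) = 341504/37083

t=0: vr[A=0 H=0] → run A
t=1: vr[A=512/263 H=0] → run H
t=2: vr[A=512/263 B=512/263 H=1024/335] → run A
t=3: vr[A=1024/263 B=512/263 F=512/263 H=1024/335] → run B
t=4: vr[A=1024/263 B=485888/111249 D=512/263 F=512/263 H=1024/335] → run D
t=5: vr[A=1024/263 B=485888/111249 D=172288/53915 F=512/263 G=512/263 H=1024/335] → run F
t=6: vr[A=1024/263 B=485888/111249 D=172288/53915 F=923136/335851 G=512/263 H=1024/335] → run G
t=7: vr[A=1024/263 B=485888/111249 D=172288/53915 F=923136/335851 G=172288/53915 H=1024/335] → run F
t=8: vr[A=1024/263 B=485888/111249 D=172288/53915 G=172288/53915 H=1024/335] → run H
t=9: vr[A=1024/263 B=485888/111249 D=172288/53915 G=172288/53915 H=2048/335] → run D
t=10: vr[A=1024/263 B=485888/111249 D=239616/53915 G=172288/53915 H=2048/335] → run G
t=11: vr[A=1024/263 B=485888/111249 D=239616/53915 G=239616/53915 H=2048/335] → run A
t=12: vr[A=1536/263 B=485888/111249 D=239616/53915 G=239616/53915 H=2048/335] → run B
t=13: vr[A=1536/263 B=755200/111249 D=239616/53915 G=239616/53915 H=2048/335] → run D
t=14: vr[A=1536/263 B=755200/111249 D=306944/53915 G=239616/53915 H=2048/335] → run G
t=15: vr[A=1536/263 B=755200/111249 D=306944/53915 H=2048/335] → run D
t=16: vr[A=1536/263 B=755200/111249 D=374272/53915 H=2048/335] → run A
t=17: vr[A=2048/263 B=755200/111249 D=374272/53915 H=2048/335] → run H
t=18: vr[A=2048/263 B=755200/111249 D=374272/53915 H=3072/335] → run B
t=19: vr[A=2048/263 B=341504/37083 D=374272/53915 H=3072/335] → run D
t=20: vr[A=2048/263 B=341504/37083 D=88320/10783 H=3072/335] → run A
t=21: vr[B=341504/37083 D=88320/10783 H=3072/335] → run D
t=22: vr[B=341504/37083 D=508928/53915 H=3072/335] → run H
t=23: vr[B=341504/37083 D=508928/53915] → run B
t=24: vr[B=1293824/111249 D=508928/53915] → run D
t=25: vr[B=1293824/111249] → run B
t=26: (idle)
t=27: (idle)
t=28: (idle)
t=29: (idle)
t=30: (idle)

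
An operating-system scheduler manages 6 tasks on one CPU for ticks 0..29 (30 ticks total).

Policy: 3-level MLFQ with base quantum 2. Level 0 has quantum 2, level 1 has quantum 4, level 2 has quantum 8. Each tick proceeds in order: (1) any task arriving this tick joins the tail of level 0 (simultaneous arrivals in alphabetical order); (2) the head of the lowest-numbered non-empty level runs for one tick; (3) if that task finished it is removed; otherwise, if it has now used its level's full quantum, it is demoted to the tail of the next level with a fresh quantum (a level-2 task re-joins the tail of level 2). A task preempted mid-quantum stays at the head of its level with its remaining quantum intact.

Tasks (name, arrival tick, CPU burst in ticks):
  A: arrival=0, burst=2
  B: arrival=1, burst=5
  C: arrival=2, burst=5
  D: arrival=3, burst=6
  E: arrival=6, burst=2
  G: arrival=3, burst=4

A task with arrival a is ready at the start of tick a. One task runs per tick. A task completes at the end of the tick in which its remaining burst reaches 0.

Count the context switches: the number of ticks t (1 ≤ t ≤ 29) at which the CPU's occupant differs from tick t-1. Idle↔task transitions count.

t=0: L0/L1/L2 = A/-/- → run A
t=1: L0/L1/L2 = AB/-/- → run A
t=2: L0/L1/L2 = BC/-/- → run B
t=3: L0/L1/L2 = BCDG/-/- → run B
t=4: L0/L1/L2 = CDG/B/- → run C
t=5: L0/L1/L2 = CDG/B/- → run C
t=6: L0/L1/L2 = DGE/BC/- → run D
t=7: L0/L1/L2 = DGE/BC/- → run D
t=8: L0/L1/L2 = GE/BCD/- → run G
t=9: L0/L1/L2 = GE/BCD/- → run G
t=10: L0/L1/L2 = E/BCDG/- → run E
t=11: L0/L1/L2 = E/BCDG/- → run E
t=12: L0/L1/L2 = -/BCDG/- → run B
t=13: L0/L1/L2 = -/BCDG/- → run B
t=14: L0/L1/L2 = -/BCDG/- → run B
t=15: L0/L1/L2 = -/CDG/- → run C
t=16: L0/L1/L2 = -/CDG/- → run C
t=17: L0/L1/L2 = -/CDG/- → run C
t=18: L0/L1/L2 = -/DG/- → run D
t=19: L0/L1/L2 = -/DG/- → run D
t=20: L0/L1/L2 = -/DG/- → run D
t=21: L0/L1/L2 = -/DG/- → run D
t=22: L0/L1/L2 = -/G/- → run G
t=23: L0/L1/L2 = -/G/- → run G
t=24: (idle)
t=25: (idle)
t=26: (idle)
t=27: (idle)
t=28: (idle)
t=29: (idle)

context switches = 10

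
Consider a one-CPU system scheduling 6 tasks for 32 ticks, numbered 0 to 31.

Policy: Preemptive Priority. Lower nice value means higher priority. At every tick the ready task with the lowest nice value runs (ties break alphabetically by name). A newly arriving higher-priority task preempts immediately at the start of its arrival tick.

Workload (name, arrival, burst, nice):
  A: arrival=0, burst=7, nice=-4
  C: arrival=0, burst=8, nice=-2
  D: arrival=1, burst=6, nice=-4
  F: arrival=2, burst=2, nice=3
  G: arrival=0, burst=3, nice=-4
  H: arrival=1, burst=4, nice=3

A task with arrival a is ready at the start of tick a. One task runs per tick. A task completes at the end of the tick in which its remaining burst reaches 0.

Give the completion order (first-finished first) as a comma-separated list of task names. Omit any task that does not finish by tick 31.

t=0: ready={A,C,G} → run A
t=1: ready={A,C,D,G,H} → run A
t=2: ready={A,C,D,F,G,H} → run A
t=3: ready={A,C,D,F,G,H} → run A
t=4: ready={A,C,D,F,G,H} → run A
t=5: ready={A,C,D,F,G,H} → run A
t=6: ready={A,C,D,F,G,H} → run A
t=7: ready={C,D,F,G,H} → run D
t=8: ready={C,D,F,G,H} → run D
t=9: ready={C,D,F,G,H} → run D
t=10: ready={C,D,F,G,H} → run D
t=11: ready={C,D,F,G,H} → run D
t=12: ready={C,D,F,G,H} → run D
t=13: ready={C,F,G,H} → run G
t=14: ready={C,F,G,H} → run G
t=15: ready={C,F,G,H} → run G
t=16: ready={C,F,H} → run C
t=17: ready={C,F,H} → run C
t=18: ready={C,F,H} → run C
t=19: ready={C,F,H} → run C
t=20: ready={C,F,H} → run C
t=21: ready={C,F,H} → run C
t=22: ready={C,F,H} → run C
t=23: ready={C,F,H} → run C
t=24: ready={F,H} → run F
t=25: ready={F,H} → run F
t=26: ready={H} → run H
t=27: ready={H} → run H
t=28: ready={H} → run H
t=29: ready={H} → run H
t=30: (idle)
t=31: (idle)

completion order = A, D, G, C, F, H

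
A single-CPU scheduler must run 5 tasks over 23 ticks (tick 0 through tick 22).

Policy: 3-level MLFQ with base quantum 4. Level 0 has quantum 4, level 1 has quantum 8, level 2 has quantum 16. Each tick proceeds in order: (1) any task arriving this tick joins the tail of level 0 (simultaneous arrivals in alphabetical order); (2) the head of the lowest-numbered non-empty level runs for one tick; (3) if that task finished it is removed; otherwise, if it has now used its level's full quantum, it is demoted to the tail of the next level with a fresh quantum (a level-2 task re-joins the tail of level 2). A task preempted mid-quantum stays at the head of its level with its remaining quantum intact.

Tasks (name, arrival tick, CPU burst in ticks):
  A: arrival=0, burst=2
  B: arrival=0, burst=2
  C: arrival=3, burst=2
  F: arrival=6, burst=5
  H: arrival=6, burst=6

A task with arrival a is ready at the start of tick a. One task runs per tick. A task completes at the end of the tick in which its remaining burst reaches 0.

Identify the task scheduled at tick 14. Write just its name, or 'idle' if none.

running at tick 14 = F

t=0: L0/L1/L2 = AB/-/- → run A
t=1: L0/L1/L2 = AB/-/- → run A
t=2: L0/L1/L2 = B/-/- → run B
t=3: L0/L1/L2 = BC/-/- → run B
t=4: L0/L1/L2 = C/-/- → run C
t=5: L0/L1/L2 = C/-/- → run C
t=6: L0/L1/L2 = FH/-/- → run F
t=7: L0/L1/L2 = FH/-/- → run F
t=8: L0/L1/L2 = FH/-/- → run F
t=9: L0/L1/L2 = FH/-/- → run F
t=10: L0/L1/L2 = H/F/- → run H
t=11: L0/L1/L2 = H/F/- → run H
t=12: L0/L1/L2 = H/F/- → run H
t=13: L0/L1/L2 = H/F/- → run H
t=14: L0/L1/L2 = -/FH/- → run F
t=15: L0/L1/L2 = -/H/- → run H
t=16: L0/L1/L2 = -/H/- → run H
t=17: (idle)
t=18: (idle)
t=19: (idle)
t=20: (idle)
t=21: (idle)
t=22: (idle)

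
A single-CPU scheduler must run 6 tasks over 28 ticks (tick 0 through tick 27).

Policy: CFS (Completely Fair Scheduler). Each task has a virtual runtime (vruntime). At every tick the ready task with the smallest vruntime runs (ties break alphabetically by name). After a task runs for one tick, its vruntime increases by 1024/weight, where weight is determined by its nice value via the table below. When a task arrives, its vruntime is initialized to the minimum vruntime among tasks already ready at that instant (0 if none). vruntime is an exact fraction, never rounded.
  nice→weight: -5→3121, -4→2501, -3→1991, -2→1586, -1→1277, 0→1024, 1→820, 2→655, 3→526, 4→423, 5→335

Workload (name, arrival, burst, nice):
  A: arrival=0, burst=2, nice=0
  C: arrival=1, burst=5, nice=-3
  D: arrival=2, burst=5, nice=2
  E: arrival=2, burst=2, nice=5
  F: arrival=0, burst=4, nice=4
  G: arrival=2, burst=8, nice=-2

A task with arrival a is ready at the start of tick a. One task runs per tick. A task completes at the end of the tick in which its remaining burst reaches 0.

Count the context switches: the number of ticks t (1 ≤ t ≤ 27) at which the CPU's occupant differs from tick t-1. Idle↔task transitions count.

context switches = 24

t=0: vr[A=0 F=0] → run A
t=1: vr[A=1 C=0 F=0] → run C
t=2: vr[A=1 C=1024/1991 D=0 E=0 F=0 G=0] → run D
t=3: vr[A=1 C=1024/1991 D=1024/655 E=0 F=0 G=0] → run E
t=4: vr[A=1 C=1024/1991 D=1024/655 E=1024/335 F=0 G=0] → run F
t=5: vr[A=1 C=1024/1991 D=1024/655 E=1024/335 F=1024/423 G=0] → run G
t=6: vr[A=1 C=1024/1991 D=1024/655 E=1024/335 F=1024/423 G=512/793] → run C
t=7: vr[A=1 C=2048/1991 D=1024/655 E=1024/335 F=1024/423 G=512/793] → run G
t=8: vr[A=1 C=2048/1991 D=1024/655 E=1024/335 F=1024/423 G=1024/793] → run A
t=9: vr[C=2048/1991 D=1024/655 E=1024/335 F=1024/423 G=1024/793] → run C
t=10: vr[C=3072/1991 D=1024/655 E=1024/335 F=1024/423 G=1024/793] → run G
t=11: vr[C=3072/1991 D=1024/655 E=1024/335 F=1024/423 G=1536/793] → run C
t=12: vr[C=4096/1991 D=1024/655 E=1024/335 F=1024/423 G=1536/793] → run D
t=13: vr[C=4096/1991 D=2048/655 E=1024/335 F=1024/423 G=1536/793] → run G
t=14: vr[C=4096/1991 D=2048/655 E=1024/335 F=1024/423 G=2048/793] → run C
t=15: vr[D=2048/655 E=1024/335 F=1024/423 G=2048/793] → run F
t=16: vr[D=2048/655 E=1024/335 F=2048/423 G=2048/793] → run G
t=17: vr[D=2048/655 E=1024/335 F=2048/423 G=2560/793] → run E
t=18: vr[D=2048/655 F=2048/423 G=2560/793] → run D
t=19: vr[D=3072/655 F=2048/423 G=2560/793] → run G
t=20: vr[D=3072/655 F=2048/423 G=3072/793] → run G
t=21: vr[D=3072/655 F=2048/423 G=3584/793] → run G
t=22: vr[D=3072/655 F=2048/423] → run D
t=23: vr[D=4096/655 F=2048/423] → run F
t=24: vr[D=4096/655 F=1024/141] → run D
t=25: vr[F=1024/141] → run F
t=26: (idle)
t=27: (idle)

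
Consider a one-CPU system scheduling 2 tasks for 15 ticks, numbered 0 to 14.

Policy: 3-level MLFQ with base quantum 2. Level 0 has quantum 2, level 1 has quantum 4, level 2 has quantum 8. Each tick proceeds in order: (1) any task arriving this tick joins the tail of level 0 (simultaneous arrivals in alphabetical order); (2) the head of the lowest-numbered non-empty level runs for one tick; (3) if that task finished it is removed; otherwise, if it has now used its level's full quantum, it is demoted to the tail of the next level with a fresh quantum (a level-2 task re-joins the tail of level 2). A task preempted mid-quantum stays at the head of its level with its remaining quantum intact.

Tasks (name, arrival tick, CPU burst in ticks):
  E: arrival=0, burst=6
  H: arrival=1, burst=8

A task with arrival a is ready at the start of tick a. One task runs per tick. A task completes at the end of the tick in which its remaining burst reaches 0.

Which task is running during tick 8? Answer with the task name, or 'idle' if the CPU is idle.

t=0: L0/L1/L2 = E/-/- → run E
t=1: L0/L1/L2 = EH/-/- → run E
t=2: L0/L1/L2 = H/E/- → run H
t=3: L0/L1/L2 = H/E/- → run H
t=4: L0/L1/L2 = -/EH/- → run E
t=5: L0/L1/L2 = -/EH/- → run E
t=6: L0/L1/L2 = -/EH/- → run E
t=7: L0/L1/L2 = -/EH/- → run E
t=8: L0/L1/L2 = -/H/- → run H
t=9: L0/L1/L2 = -/H/- → run H
t=10: L0/L1/L2 = -/H/- → run H
t=11: L0/L1/L2 = -/H/- → run H
t=12: L0/L1/L2 = -/-/H → run H
t=13: L0/L1/L2 = -/-/H → run H
t=14: (idle)

running at tick 8 = H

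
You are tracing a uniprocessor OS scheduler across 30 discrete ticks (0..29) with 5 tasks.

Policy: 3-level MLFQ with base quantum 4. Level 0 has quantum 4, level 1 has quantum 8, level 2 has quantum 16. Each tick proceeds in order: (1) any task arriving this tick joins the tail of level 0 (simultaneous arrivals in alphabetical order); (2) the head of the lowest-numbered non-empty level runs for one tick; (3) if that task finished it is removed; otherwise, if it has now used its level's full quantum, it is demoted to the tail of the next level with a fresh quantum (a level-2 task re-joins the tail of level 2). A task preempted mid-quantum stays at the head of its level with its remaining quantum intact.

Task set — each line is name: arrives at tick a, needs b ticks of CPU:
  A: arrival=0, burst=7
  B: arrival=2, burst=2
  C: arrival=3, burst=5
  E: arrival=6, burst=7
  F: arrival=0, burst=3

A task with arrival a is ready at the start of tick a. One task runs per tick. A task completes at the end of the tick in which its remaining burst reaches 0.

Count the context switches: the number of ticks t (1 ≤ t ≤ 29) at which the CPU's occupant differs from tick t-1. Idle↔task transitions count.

t=0: L0/L1/L2 = AF/-/- → run A
t=1: L0/L1/L2 = AF/-/- → run A
t=2: L0/L1/L2 = AFB/-/- → run A
t=3: L0/L1/L2 = AFBC/-/- → run A
t=4: L0/L1/L2 = FBC/A/- → run F
t=5: L0/L1/L2 = FBC/A/- → run F
t=6: L0/L1/L2 = FBCE/A/- → run F
t=7: L0/L1/L2 = BCE/A/- → run B
t=8: L0/L1/L2 = BCE/A/- → run B
t=9: L0/L1/L2 = CE/A/- → run C
t=10: L0/L1/L2 = CE/A/- → run C
t=11: L0/L1/L2 = CE/A/- → run C
t=12: L0/L1/L2 = CE/A/- → run C
t=13: L0/L1/L2 = E/AC/- → run E
t=14: L0/L1/L2 = E/AC/- → run E
t=15: L0/L1/L2 = E/AC/- → run E
t=16: L0/L1/L2 = E/AC/- → run E
t=17: L0/L1/L2 = -/ACE/- → run A
t=18: L0/L1/L2 = -/ACE/- → run A
t=19: L0/L1/L2 = -/ACE/- → run A
t=20: L0/L1/L2 = -/CE/- → run C
t=21: L0/L1/L2 = -/E/- → run E
t=22: L0/L1/L2 = -/E/- → run E
t=23: L0/L1/L2 = -/E/- → run E
t=24: (idle)
t=25: (idle)
t=26: (idle)
t=27: (idle)
t=28: (idle)
t=29: (idle)

context switches = 8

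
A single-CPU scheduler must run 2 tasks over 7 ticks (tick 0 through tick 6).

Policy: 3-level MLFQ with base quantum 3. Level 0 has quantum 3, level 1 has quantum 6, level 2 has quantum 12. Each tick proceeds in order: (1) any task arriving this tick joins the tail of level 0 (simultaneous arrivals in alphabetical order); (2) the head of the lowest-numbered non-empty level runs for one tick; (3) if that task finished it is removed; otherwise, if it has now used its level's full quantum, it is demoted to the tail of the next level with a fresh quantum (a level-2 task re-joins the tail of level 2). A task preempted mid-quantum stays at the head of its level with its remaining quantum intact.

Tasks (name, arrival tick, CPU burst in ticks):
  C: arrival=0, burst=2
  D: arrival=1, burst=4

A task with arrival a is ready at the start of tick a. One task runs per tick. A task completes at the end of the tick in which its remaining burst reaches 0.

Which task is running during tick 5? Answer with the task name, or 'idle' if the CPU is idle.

running at tick 5 = D

t=0: L0/L1/L2 = C/-/- → run C
t=1: L0/L1/L2 = CD/-/- → run C
t=2: L0/L1/L2 = D/-/- → run D
t=3: L0/L1/L2 = D/-/- → run D
t=4: L0/L1/L2 = D/-/- → run D
t=5: L0/L1/L2 = -/D/- → run D
t=6: (idle)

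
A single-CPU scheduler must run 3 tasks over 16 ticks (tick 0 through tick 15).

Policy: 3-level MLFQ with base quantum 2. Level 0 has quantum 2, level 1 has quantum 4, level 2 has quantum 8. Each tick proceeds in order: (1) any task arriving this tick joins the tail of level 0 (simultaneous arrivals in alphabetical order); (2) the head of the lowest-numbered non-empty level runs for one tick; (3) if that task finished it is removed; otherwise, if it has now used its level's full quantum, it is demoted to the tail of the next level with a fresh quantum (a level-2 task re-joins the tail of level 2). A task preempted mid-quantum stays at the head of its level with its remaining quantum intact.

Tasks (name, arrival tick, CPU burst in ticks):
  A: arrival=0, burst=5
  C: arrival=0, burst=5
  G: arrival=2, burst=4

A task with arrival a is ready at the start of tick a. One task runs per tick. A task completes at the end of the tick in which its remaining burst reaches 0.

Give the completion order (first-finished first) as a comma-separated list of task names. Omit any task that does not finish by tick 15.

completion order = A, C, G

t=0: L0/L1/L2 = AC/-/- → run A
t=1: L0/L1/L2 = AC/-/- → run A
t=2: L0/L1/L2 = CG/A/- → run C
t=3: L0/L1/L2 = CG/A/- → run C
t=4: L0/L1/L2 = G/AC/- → run G
t=5: L0/L1/L2 = G/AC/- → run G
t=6: L0/L1/L2 = -/ACG/- → run A
t=7: L0/L1/L2 = -/ACG/- → run A
t=8: L0/L1/L2 = -/ACG/- → run A
t=9: L0/L1/L2 = -/CG/- → run C
t=10: L0/L1/L2 = -/CG/- → run C
t=11: L0/L1/L2 = -/CG/- → run C
t=12: L0/L1/L2 = -/G/- → run G
t=13: L0/L1/L2 = -/G/- → run G
t=14: (idle)
t=15: (idle)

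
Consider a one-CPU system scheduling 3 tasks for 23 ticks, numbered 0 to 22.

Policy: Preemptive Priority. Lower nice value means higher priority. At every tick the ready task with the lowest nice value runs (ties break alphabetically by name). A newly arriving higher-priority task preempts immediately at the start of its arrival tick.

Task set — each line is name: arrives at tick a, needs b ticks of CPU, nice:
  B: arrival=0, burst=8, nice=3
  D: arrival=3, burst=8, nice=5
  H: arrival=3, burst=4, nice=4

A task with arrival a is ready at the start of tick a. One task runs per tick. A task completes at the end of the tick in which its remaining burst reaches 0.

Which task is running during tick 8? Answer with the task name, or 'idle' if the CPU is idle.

t=0: ready={B} → run B
t=1: ready={B} → run B
t=2: ready={B} → run B
t=3: ready={B,D,H} → run B
t=4: ready={B,D,H} → run B
t=5: ready={B,D,H} → run B
t=6: ready={B,D,H} → run B
t=7: ready={B,D,H} → run B
t=8: ready={D,H} → run H
t=9: ready={D,H} → run H
t=10: ready={D,H} → run H
t=11: ready={D,H} → run H
t=12: ready={D} → run D
t=13: ready={D} → run D
t=14: ready={D} → run D
t=15: ready={D} → run D
t=16: ready={D} → run D
t=17: ready={D} → run D
t=18: ready={D} → run D
t=19: ready={D} → run D
t=20: (idle)
t=21: (idle)
t=22: (idle)

running at tick 8 = H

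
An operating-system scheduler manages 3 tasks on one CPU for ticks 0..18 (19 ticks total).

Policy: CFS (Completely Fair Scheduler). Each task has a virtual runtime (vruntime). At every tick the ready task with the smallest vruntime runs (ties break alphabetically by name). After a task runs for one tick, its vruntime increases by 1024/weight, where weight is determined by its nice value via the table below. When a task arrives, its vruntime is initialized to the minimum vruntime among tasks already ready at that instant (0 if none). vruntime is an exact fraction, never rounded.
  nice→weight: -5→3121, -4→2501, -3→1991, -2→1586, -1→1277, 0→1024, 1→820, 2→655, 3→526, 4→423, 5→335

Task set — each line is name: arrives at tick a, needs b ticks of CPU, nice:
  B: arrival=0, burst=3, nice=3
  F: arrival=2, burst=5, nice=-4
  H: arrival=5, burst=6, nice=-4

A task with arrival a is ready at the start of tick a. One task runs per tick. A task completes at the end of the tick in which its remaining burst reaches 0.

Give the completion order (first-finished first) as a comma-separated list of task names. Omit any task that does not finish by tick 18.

completion order = B, F, H

t=0: vr[B=0] → run B
t=1: vr[B=512/263] → run B
t=2: vr[B=1024/263 F=1024/263] → run B
t=3: vr[F=1024/263] → run F
t=4: vr[F=2830336/657763] → run F
t=5: vr[F=3099648/657763 H=3099648/657763] → run F
t=6: vr[F=3368960/657763 H=3099648/657763] → run H
t=7: vr[F=3368960/657763 H=3368960/657763] → run F
t=8: vr[F=3638272/657763 H=3368960/657763] → run H
t=9: vr[F=3638272/657763 H=3638272/657763] → run F
t=10: vr[H=3638272/657763] → run H
t=11: vr[H=3907584/657763] → run H
t=12: vr[H=4176896/657763] → run H
t=13: vr[H=4446208/657763] → run H
t=14: (idle)
t=15: (idle)
t=16: (idle)
t=17: (idle)
t=18: (idle)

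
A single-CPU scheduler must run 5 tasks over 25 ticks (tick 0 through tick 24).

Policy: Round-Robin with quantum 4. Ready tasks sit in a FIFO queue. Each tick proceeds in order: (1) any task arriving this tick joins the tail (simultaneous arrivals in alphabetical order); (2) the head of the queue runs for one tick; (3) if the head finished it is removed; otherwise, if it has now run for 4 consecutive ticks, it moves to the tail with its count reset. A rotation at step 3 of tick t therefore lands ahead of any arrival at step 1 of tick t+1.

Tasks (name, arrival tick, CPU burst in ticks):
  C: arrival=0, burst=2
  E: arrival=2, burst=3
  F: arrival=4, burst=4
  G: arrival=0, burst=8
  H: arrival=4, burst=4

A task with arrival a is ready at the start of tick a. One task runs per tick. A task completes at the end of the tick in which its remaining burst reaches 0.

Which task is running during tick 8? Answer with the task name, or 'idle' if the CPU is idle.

running at tick 8 = E

t=0: queue=[C,G] q_used=0 → run C
t=1: queue=[C,G] q_used=1 → run C
t=2: queue=[G,E] q_used=0 → run G
t=3: queue=[G,E] q_used=1 → run G
t=4: queue=[G,E,F,H] q_used=2 → run G
t=5: queue=[G,E,F,H] q_used=3 → run G
t=6: queue=[E,F,H,G] q_used=0 → run E
t=7: queue=[E,F,H,G] q_used=1 → run E
t=8: queue=[E,F,H,G] q_used=2 → run E
t=9: queue=[F,H,G] q_used=0 → run F
t=10: queue=[F,H,G] q_used=1 → run F
t=11: queue=[F,H,G] q_used=2 → run F
t=12: queue=[F,H,G] q_used=3 → run F
t=13: queue=[H,G] q_used=0 → run H
t=14: queue=[H,G] q_used=1 → run H
t=15: queue=[H,G] q_used=2 → run H
t=16: queue=[H,G] q_used=3 → run H
t=17: queue=[G] q_used=0 → run G
t=18: queue=[G] q_used=1 → run G
t=19: queue=[G] q_used=2 → run G
t=20: queue=[G] q_used=3 → run G
t=21: (idle)
t=22: (idle)
t=23: (idle)
t=24: (idle)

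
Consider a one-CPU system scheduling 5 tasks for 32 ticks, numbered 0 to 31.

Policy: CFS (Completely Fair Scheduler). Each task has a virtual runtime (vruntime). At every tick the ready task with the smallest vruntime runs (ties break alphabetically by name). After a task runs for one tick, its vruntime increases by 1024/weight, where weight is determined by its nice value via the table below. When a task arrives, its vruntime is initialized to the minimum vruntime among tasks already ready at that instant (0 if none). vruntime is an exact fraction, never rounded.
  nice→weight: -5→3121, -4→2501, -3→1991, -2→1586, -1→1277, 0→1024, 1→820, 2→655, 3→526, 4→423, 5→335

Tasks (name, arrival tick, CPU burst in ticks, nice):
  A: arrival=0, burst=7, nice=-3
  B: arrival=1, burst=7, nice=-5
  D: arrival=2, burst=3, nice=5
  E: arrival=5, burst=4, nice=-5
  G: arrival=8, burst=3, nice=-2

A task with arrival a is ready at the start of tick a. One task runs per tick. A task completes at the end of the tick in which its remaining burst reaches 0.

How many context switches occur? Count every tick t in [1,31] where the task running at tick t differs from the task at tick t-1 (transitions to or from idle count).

t=0: vr[A=0] → run A
t=1: vr[A=1024/1991 B=1024/1991] → run A
t=2: vr[A=2048/1991 B=1024/1991 D=1024/1991] → run B
t=3: vr[A=2048/1991 B=5234688/6213911 D=1024/1991] → run D
t=4: vr[A=2048/1991 B=5234688/6213911 D=2381824/666985] → run B
t=5: vr[A=2048/1991 B=7273472/6213911 D=2381824/666985 E=2048/1991] → run A
t=6: vr[A=3072/1991 B=7273472/6213911 D=2381824/666985 E=2048/1991] → run E
t=7: vr[A=3072/1991 B=7273472/6213911 D=2381824/666985 E=8430592/6213911] → run B
t=8: vr[A=3072/1991 B=9312256/6213911 D=2381824/666985 E=8430592/6213911 G=8430592/6213911] → run E
t=9: vr[A=3072/1991 B=9312256/6213911 D=2381824/666985 E=10469376/6213911 G=8430592/6213911] → run G
t=10: vr[A=3072/1991 B=9312256/6213911 D=2381824/666985 E=10469376/6213911 G=9866981888/4927631423] → run B
t=11: vr[A=3072/1991 B=11351040/6213911 D=2381824/666985 E=10469376/6213911 G=9866981888/4927631423] → run A
t=12: vr[A=4096/1991 B=11351040/6213911 D=2381824/666985 E=10469376/6213911 G=9866981888/4927631423] → run E
t=13: vr[A=4096/1991 B=11351040/6213911 D=2381824/666985 E=12508160/6213911 G=9866981888/4927631423] → run B
t=14: vr[A=4096/1991 B=13389824/6213911 D=2381824/666985 E=12508160/6213911 G=9866981888/4927631423] → run G
t=15: vr[A=4096/1991 B=13389824/6213911 D=2381824/666985 E=12508160/6213911 G=13048504320/4927631423] → run E
t=16: vr[A=4096/1991 B=13389824/6213911 D=2381824/666985 G=13048504320/4927631423] → run A
t=17: vr[A=5120/1991 B=13389824/6213911 D=2381824/666985 G=13048504320/4927631423] → run B
t=18: vr[A=5120/1991 B=15428608/6213911 D=2381824/666985 G=13048504320/4927631423] → run B
t=19: vr[A=5120/1991 D=2381824/666985 G=13048504320/4927631423] → run A
t=20: vr[A=6144/1991 D=2381824/666985 G=13048504320/4927631423] → run G
t=21: vr[A=6144/1991 D=2381824/666985] → run A
t=22: vr[D=2381824/666985] → run D
t=23: vr[D=4420608/666985] → run D
t=24: (idle)
t=25: (idle)
t=26: (idle)
t=27: (idle)
t=28: (idle)
t=29: (idle)
t=30: (idle)
t=31: (idle)

context switches = 21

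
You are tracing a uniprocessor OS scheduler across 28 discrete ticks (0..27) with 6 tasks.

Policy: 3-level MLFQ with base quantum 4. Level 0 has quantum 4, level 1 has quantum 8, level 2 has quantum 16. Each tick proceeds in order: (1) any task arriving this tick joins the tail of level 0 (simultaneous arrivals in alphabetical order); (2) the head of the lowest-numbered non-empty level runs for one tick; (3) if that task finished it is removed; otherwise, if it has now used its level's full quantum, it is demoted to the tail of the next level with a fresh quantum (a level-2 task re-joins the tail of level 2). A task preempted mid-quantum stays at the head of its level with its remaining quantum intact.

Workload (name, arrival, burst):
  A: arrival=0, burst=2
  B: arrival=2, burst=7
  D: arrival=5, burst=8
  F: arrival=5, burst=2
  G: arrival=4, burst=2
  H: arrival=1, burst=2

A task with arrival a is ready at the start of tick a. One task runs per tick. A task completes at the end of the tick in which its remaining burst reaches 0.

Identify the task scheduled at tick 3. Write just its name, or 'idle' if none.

running at tick 3 = H

t=0: L0/L1/L2 = A/-/- → run A
t=1: L0/L1/L2 = AH/-/- → run A
t=2: L0/L1/L2 = HB/-/- → run H
t=3: L0/L1/L2 = HB/-/- → run H
t=4: L0/L1/L2 = BG/-/- → run B
t=5: L0/L1/L2 = BGDF/-/- → run B
t=6: L0/L1/L2 = BGDF/-/- → run B
t=7: L0/L1/L2 = BGDF/-/- → run B
t=8: L0/L1/L2 = GDF/B/- → run G
t=9: L0/L1/L2 = GDF/B/- → run G
t=10: L0/L1/L2 = DF/B/- → run D
t=11: L0/L1/L2 = DF/B/- → run D
t=12: L0/L1/L2 = DF/B/- → run D
t=13: L0/L1/L2 = DF/B/- → run D
t=14: L0/L1/L2 = F/BD/- → run F
t=15: L0/L1/L2 = F/BD/- → run F
t=16: L0/L1/L2 = -/BD/- → run B
t=17: L0/L1/L2 = -/BD/- → run B
t=18: L0/L1/L2 = -/BD/- → run B
t=19: L0/L1/L2 = -/D/- → run D
t=20: L0/L1/L2 = -/D/- → run D
t=21: L0/L1/L2 = -/D/- → run D
t=22: L0/L1/L2 = -/D/- → run D
t=23: (idle)
t=24: (idle)
t=25: (idle)
t=26: (idle)
t=27: (idle)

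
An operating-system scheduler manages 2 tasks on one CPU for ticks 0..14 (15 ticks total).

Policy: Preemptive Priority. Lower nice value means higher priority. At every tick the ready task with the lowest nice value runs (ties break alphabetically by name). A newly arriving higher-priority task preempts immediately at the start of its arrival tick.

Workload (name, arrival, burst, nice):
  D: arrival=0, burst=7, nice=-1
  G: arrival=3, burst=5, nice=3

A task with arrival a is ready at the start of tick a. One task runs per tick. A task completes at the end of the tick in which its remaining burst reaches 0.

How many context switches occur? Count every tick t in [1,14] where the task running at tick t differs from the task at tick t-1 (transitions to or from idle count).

t=0: ready={D} → run D
t=1: ready={D} → run D
t=2: ready={D} → run D
t=3: ready={D,G} → run D
t=4: ready={D,G} → run D
t=5: ready={D,G} → run D
t=6: ready={D,G} → run D
t=7: ready={G} → run G
t=8: ready={G} → run G
t=9: ready={G} → run G
t=10: ready={G} → run G
t=11: ready={G} → run G
t=12: (idle)
t=13: (idle)
t=14: (idle)

context switches = 2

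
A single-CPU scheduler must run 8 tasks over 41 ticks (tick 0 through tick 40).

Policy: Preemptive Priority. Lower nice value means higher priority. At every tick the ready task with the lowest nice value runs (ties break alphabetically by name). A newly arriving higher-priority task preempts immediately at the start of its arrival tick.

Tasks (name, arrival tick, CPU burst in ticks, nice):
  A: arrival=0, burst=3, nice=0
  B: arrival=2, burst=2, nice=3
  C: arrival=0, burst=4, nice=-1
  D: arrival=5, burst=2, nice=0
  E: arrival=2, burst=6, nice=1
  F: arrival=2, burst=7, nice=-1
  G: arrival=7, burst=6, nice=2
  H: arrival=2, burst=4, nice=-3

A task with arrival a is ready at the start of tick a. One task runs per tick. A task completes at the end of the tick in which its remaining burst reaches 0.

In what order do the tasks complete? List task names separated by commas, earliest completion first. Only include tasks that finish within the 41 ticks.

t=0: ready={A,C} → run C
t=1: ready={A,C} → run C
t=2: ready={A,B,C,E,F,H} → run H
t=3: ready={A,B,C,E,F,H} → run H
t=4: ready={A,B,C,E,F,H} → run H
t=5: ready={A,B,C,D,E,F,H} → run H
t=6: ready={A,B,C,D,E,F} → run C
t=7: ready={A,B,C,D,E,F,G} → run C
t=8: ready={A,B,D,E,F,G} → run F
t=9: ready={A,B,D,E,F,G} → run F
t=10: ready={A,B,D,E,F,G} → run F
t=11: ready={A,B,D,E,F,G} → run F
t=12: ready={A,B,D,E,F,G} → run F
t=13: ready={A,B,D,E,F,G} → run F
t=14: ready={A,B,D,E,F,G} → run F
t=15: ready={A,B,D,E,G} → run A
t=16: ready={A,B,D,E,G} → run A
t=17: ready={A,B,D,E,G} → run A
t=18: ready={B,D,E,G} → run D
t=19: ready={B,D,E,G} → run D
t=20: ready={B,E,G} → run E
t=21: ready={B,E,G} → run E
t=22: ready={B,E,G} → run E
t=23: ready={B,E,G} → run E
t=24: ready={B,E,G} → run E
t=25: ready={B,E,G} → run E
t=26: ready={B,G} → run G
t=27: ready={B,G} → run G
t=28: ready={B,G} → run G
t=29: ready={B,G} → run G
t=30: ready={B,G} → run G
t=31: ready={B,G} → run G
t=32: ready={B} → run B
t=33: ready={B} → run B
t=34: (idle)
t=35: (idle)
t=36: (idle)
t=37: (idle)
t=38: (idle)
t=39: (idle)
t=40: (idle)

completion order = H, C, F, A, D, E, G, B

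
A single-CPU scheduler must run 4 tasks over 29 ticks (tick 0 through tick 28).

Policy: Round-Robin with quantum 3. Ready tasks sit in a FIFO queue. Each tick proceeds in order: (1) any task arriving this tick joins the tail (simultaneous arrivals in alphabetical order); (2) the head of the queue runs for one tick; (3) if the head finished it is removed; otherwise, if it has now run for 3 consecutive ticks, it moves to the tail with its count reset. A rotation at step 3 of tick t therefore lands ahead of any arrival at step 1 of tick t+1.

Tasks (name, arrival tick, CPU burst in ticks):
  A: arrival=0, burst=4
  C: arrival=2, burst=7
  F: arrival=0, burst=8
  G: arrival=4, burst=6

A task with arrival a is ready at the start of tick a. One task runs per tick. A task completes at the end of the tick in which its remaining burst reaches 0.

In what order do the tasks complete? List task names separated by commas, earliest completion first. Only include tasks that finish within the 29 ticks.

t=0: queue=[A,F] q_used=0 → run A
t=1: queue=[A,F] q_used=1 → run A
t=2: queue=[A,F,C] q_used=2 → run A
t=3: queue=[F,C,A] q_used=0 → run F
t=4: queue=[F,C,A,G] q_used=1 → run F
t=5: queue=[F,C,A,G] q_used=2 → run F
t=6: queue=[C,A,G,F] q_used=0 → run C
t=7: queue=[C,A,G,F] q_used=1 → run C
t=8: queue=[C,A,G,F] q_used=2 → run C
t=9: queue=[A,G,F,C] q_used=0 → run A
t=10: queue=[G,F,C] q_used=0 → run G
t=11: queue=[G,F,C] q_used=1 → run G
t=12: queue=[G,F,C] q_used=2 → run G
t=13: queue=[F,C,G] q_used=0 → run F
t=14: queue=[F,C,G] q_used=1 → run F
t=15: queue=[F,C,G] q_used=2 → run F
t=16: queue=[C,G,F] q_used=0 → run C
t=17: queue=[C,G,F] q_used=1 → run C
t=18: queue=[C,G,F] q_used=2 → run C
t=19: queue=[G,F,C] q_used=0 → run G
t=20: queue=[G,F,C] q_used=1 → run G
t=21: queue=[G,F,C] q_used=2 → run G
t=22: queue=[F,C] q_used=0 → run F
t=23: queue=[F,C] q_used=1 → run F
t=24: queue=[C] q_used=0 → run C
t=25: (idle)
t=26: (idle)
t=27: (idle)
t=28: (idle)

completion order = A, G, F, C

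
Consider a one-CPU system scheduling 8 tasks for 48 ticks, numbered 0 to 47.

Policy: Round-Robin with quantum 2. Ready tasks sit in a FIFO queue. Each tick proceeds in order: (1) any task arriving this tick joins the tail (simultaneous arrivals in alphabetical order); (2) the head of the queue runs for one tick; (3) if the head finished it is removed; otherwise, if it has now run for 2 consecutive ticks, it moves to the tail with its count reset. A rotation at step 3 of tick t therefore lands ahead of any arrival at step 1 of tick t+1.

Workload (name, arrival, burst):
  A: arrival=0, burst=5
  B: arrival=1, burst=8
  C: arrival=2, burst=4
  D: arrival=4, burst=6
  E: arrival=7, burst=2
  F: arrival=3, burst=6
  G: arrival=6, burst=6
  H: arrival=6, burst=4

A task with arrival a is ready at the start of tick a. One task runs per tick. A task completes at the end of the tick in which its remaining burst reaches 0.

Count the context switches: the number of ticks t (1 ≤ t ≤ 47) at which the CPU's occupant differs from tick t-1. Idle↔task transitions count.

t=0: queue=[A] q_used=0 → run A
t=1: queue=[A,B] q_used=1 → run A
t=2: queue=[B,A,C] q_used=0 → run B
t=3: queue=[B,A,C,F] q_used=1 → run B
t=4: queue=[A,C,F,B,D] q_used=0 → run A
t=5: queue=[A,C,F,B,D] q_used=1 → run A
t=6: queue=[C,F,B,D,A,G,H] q_used=0 → run C
t=7: queue=[C,F,B,D,A,G,H,E] q_used=1 → run C
t=8: queue=[F,B,D,A,G,H,E,C] q_used=0 → run F
t=9: queue=[F,B,D,A,G,H,E,C] q_used=1 → run F
t=10: queue=[B,D,A,G,H,E,C,F] q_used=0 → run B
t=11: queue=[B,D,A,G,H,E,C,F] q_used=1 → run B
t=12: queue=[D,A,G,H,E,C,F,B] q_used=0 → run D
t=13: queue=[D,A,G,H,E,C,F,B] q_used=1 → run D
t=14: queue=[A,G,H,E,C,F,B,D] q_used=0 → run A
t=15: queue=[G,H,E,C,F,B,D] q_used=0 → run G
t=16: queue=[G,H,E,C,F,B,D] q_used=1 → run G
t=17: queue=[H,E,C,F,B,D,G] q_used=0 → run H
t=18: queue=[H,E,C,F,B,D,G] q_used=1 → run H
t=19: queue=[E,C,F,B,D,G,H] q_used=0 → run E
t=20: queue=[E,C,F,B,D,G,H] q_used=1 → run E
t=21: queue=[C,F,B,D,G,H] q_used=0 → run C
t=22: queue=[C,F,B,D,G,H] q_used=1 → run C
t=23: queue=[F,B,D,G,H] q_used=0 → run F
t=24: queue=[F,B,D,G,H] q_used=1 → run F
t=25: queue=[B,D,G,H,F] q_used=0 → run B
t=26: queue=[B,D,G,H,F] q_used=1 → run B
t=27: queue=[D,G,H,F,B] q_used=0 → run D
t=28: queue=[D,G,H,F,B] q_used=1 → run D
t=29: queue=[G,H,F,B,D] q_used=0 → run G
t=30: queue=[G,H,F,B,D] q_used=1 → run G
t=31: queue=[H,F,B,D,G] q_used=0 → run H
t=32: queue=[H,F,B,D,G] q_used=1 → run H
t=33: queue=[F,B,D,G] q_used=0 → run F
t=34: queue=[F,B,D,G] q_used=1 → run F
t=35: queue=[B,D,G] q_used=0 → run B
t=36: queue=[B,D,G] q_used=1 → run B
t=37: queue=[D,G] q_used=0 → run D
t=38: queue=[D,G] q_used=1 → run D
t=39: queue=[G] q_used=0 → run G
t=40: queue=[G] q_used=1 → run G
t=41: (idle)
t=42: (idle)
t=43: (idle)
t=44: (idle)
t=45: (idle)
t=46: (idle)
t=47: (idle)

context switches = 21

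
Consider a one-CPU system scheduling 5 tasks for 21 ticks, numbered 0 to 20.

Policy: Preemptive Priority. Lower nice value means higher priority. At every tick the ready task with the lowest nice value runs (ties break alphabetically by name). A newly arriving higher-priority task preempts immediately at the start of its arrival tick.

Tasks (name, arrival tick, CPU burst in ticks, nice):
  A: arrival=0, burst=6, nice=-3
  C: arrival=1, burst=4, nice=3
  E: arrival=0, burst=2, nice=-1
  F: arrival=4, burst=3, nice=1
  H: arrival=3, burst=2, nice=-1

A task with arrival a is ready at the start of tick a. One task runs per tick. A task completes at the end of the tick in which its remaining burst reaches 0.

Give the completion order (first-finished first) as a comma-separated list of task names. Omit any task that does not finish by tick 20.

t=0: ready={A,E} → run A
t=1: ready={A,C,E} → run A
t=2: ready={A,C,E} → run A
t=3: ready={A,C,E,H} → run A
t=4: ready={A,C,E,F,H} → run A
t=5: ready={A,C,E,F,H} → run A
t=6: ready={C,E,F,H} → run E
t=7: ready={C,E,F,H} → run E
t=8: ready={C,F,H} → run H
t=9: ready={C,F,H} → run H
t=10: ready={C,F} → run F
t=11: ready={C,F} → run F
t=12: ready={C,F} → run F
t=13: ready={C} → run C
t=14: ready={C} → run C
t=15: ready={C} → run C
t=16: ready={C} → run C
t=17: (idle)
t=18: (idle)
t=19: (idle)
t=20: (idle)

completion order = A, E, H, F, C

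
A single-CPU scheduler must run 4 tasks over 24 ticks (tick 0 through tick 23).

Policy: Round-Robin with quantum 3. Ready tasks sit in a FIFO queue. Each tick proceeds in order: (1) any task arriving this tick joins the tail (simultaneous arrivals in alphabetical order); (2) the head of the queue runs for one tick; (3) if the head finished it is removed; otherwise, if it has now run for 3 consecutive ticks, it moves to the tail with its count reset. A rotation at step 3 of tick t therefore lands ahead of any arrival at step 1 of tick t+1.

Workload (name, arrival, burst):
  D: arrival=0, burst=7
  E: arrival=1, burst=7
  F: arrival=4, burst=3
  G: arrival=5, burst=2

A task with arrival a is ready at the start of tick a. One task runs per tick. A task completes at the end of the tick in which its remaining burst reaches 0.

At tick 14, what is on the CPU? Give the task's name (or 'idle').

running at tick 14 = E

t=0: queue=[D] q_used=0 → run D
t=1: queue=[D,E] q_used=1 → run D
t=2: queue=[D,E] q_used=2 → run D
t=3: queue=[E,D] q_used=0 → run E
t=4: queue=[E,D,F] q_used=1 → run E
t=5: queue=[E,D,F,G] q_used=2 → run E
t=6: queue=[D,F,G,E] q_used=0 → run D
t=7: queue=[D,F,G,E] q_used=1 → run D
t=8: queue=[D,F,G,E] q_used=2 → run D
t=9: queue=[F,G,E,D] q_used=0 → run F
t=10: queue=[F,G,E,D] q_used=1 → run F
t=11: queue=[F,G,E,D] q_used=2 → run F
t=12: queue=[G,E,D] q_used=0 → run G
t=13: queue=[G,E,D] q_used=1 → run G
t=14: queue=[E,D] q_used=0 → run E
t=15: queue=[E,D] q_used=1 → run E
t=16: queue=[E,D] q_used=2 → run E
t=17: queue=[D,E] q_used=0 → run D
t=18: queue=[E] q_used=0 → run E
t=19: (idle)
t=20: (idle)
t=21: (idle)
t=22: (idle)
t=23: (idle)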